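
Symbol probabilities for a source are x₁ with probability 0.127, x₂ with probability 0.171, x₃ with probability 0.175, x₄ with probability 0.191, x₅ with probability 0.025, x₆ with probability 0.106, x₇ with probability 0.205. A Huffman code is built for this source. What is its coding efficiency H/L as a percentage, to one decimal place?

97.1%

Entropy H = −Σ p log₂ p ≈ 2.6550 bits.
Huffman merges: 1/40+53/500→131/1000; 127/1000+131/1000→129/500; 171/1000+7/40→173/500; 191/1000+41/200→99/250; 129/500+173/500→151/250; 99/250+151/250→1. L = 547/200 ≈ 2.7350.
Efficiency = H/L = 2.6550/2.7350 = 97.1%.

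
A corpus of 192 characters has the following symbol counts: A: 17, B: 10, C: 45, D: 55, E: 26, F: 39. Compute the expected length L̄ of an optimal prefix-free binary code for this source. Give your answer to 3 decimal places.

2.417 bits/symbol

Probabilities are the counts divided by 192.
Repeatedly combine the two least-probable nodes; the expected code length is the sum of the merged weights.
merge 5/96 + 17/192 → 9/64
merge 13/96 + 9/64 → 53/192
merge 13/64 + 15/64 → 7/16
merge 53/192 + 55/192 → 9/16
merge 7/16 + 9/16 → 1
L = 9/64 + 53/192 + 7/16 + 9/16 + 1 = 29/12 ≈ 2.417 bits/symbol.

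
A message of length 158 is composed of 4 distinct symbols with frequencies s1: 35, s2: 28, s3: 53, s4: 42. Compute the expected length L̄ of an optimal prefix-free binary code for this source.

2 bits/symbol

Probabilities are the counts divided by 158.
Repeatedly combine the two least-probable nodes; the expected code length is the sum of the merged weights.
merge 14/79 + 35/158 → 63/158
merge 21/79 + 53/158 → 95/158
merge 63/158 + 95/158 → 1
L = 63/158 + 95/158 + 1 = 2 bits/symbol.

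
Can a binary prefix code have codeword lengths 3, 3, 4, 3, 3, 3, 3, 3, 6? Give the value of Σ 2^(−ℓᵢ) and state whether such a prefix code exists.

0.953125; yes

With common denominator 2^6 = 64: Σ 2^(−ℓᵢ) = 8/64 + 8/64 + 4/64 + 8/64 + 8/64 + 8/64 + 8/64 + 8/64 + 1/64 = 61/64 = 0.953125.
Kraft's inequality requires Σ ≤ 1; here Σ = 0.953125 ≤ 1, so such a prefix code exists.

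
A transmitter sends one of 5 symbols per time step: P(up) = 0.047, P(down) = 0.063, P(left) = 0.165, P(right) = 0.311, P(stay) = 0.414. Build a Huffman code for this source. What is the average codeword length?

1.971 bits/symbol

Repeatedly combine the two least-probable nodes; the expected code length is the sum of the merged weights.
merge 47/1000 + 63/1000 → 11/100
merge 11/100 + 33/200 → 11/40
merge 11/40 + 311/1000 → 293/500
merge 207/500 + 293/500 → 1
L = 11/100 + 11/40 + 293/500 + 1 = 1971/1000 = 1.971 bits/symbol.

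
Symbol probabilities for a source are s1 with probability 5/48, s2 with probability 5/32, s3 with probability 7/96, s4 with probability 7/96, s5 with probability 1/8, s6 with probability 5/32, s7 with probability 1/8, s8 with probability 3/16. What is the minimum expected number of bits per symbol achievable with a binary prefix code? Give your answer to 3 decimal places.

Repeatedly combine the two least-probable nodes; the expected code length is the sum of the merged weights.
merge 7/96 + 7/96 → 7/48
merge 5/48 + 1/8 → 11/48
merge 1/8 + 7/48 → 13/48
merge 5/32 + 5/32 → 5/16
merge 3/16 + 11/48 → 5/12
merge 13/48 + 5/16 → 7/12
merge 5/12 + 7/12 → 1
L = 7/48 + 11/48 + 13/48 + 5/16 + 5/12 + 7/12 + 1 = 71/24 ≈ 2.958 bits/symbol.

2.958 bits/symbol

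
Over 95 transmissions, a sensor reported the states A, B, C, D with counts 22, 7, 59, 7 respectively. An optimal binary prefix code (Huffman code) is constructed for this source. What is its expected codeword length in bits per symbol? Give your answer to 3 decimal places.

1.526 bits/symbol

Probabilities are the counts divided by 95.
Repeatedly combine the two least-probable nodes; the expected code length is the sum of the merged weights.
merge 7/95 + 7/95 → 14/95
merge 14/95 + 22/95 → 36/95
merge 36/95 + 59/95 → 1
L = 14/95 + 36/95 + 1 = 29/19 ≈ 1.526 bits/symbol.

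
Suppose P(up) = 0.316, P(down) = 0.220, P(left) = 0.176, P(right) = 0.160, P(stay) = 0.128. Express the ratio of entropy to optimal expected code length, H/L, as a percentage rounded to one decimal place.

98.3%

Entropy H = −Σ p log₂ p ≈ 2.2495 bits.
Huffman merges: 16/125+4/25→36/125; 22/125+11/50→99/250; 36/125+79/250→151/250; 99/250+151/250→1. L = 286/125 ≈ 2.2880.
Efficiency = H/L = 2.2495/2.2880 = 98.3%.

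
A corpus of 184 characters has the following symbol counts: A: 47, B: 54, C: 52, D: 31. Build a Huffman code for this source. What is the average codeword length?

2 bits/symbol

Probabilities are the counts divided by 184.
Repeatedly combine the two least-probable nodes; the expected code length is the sum of the merged weights.
merge 31/184 + 47/184 → 39/92
merge 13/46 + 27/92 → 53/92
merge 39/92 + 53/92 → 1
L = 39/92 + 53/92 + 1 = 2 bits/symbol.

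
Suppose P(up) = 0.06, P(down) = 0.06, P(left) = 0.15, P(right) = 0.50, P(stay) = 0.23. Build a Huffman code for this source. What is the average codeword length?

Repeatedly combine the two least-probable nodes; the expected code length is the sum of the merged weights.
merge 3/50 + 3/50 → 3/25
merge 3/25 + 3/20 → 27/100
merge 23/100 + 27/100 → 1/2
merge 1/2 + 1/2 → 1
L = 3/25 + 27/100 + 1/2 + 1 = 189/100 = 1.89 bits/symbol.

1.89 bits/symbol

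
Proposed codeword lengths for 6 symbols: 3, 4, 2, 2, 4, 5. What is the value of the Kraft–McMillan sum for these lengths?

With common denominator 2^5 = 32: Σ 2^(−ℓᵢ) = 4/32 + 2/32 + 8/32 + 8/32 + 2/32 + 1/32 = 25/32 = 0.78125.

0.78125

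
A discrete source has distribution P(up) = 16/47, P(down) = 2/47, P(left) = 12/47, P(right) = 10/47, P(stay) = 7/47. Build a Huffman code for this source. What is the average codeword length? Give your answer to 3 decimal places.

2.191 bits/symbol

Repeatedly combine the two least-probable nodes; the expected code length is the sum of the merged weights.
merge 2/47 + 7/47 → 9/47
merge 9/47 + 10/47 → 19/47
merge 12/47 + 16/47 → 28/47
merge 19/47 + 28/47 → 1
L = 9/47 + 19/47 + 28/47 + 1 = 103/47 ≈ 2.191 bits/symbol.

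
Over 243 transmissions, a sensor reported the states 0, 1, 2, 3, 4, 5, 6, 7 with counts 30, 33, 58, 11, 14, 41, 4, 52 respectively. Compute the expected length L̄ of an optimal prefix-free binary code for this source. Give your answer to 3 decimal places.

2.728 bits/symbol

Probabilities are the counts divided by 243.
Repeatedly combine the two least-probable nodes; the expected code length is the sum of the merged weights.
merge 4/243 + 11/243 → 5/81
merge 14/243 + 5/81 → 29/243
merge 29/243 + 10/81 → 59/243
merge 11/81 + 41/243 → 74/243
merge 52/243 + 58/243 → 110/243
merge 59/243 + 74/243 → 133/243
merge 110/243 + 133/243 → 1
L = 5/81 + 29/243 + 59/243 + 74/243 + 110/243 + 133/243 + 1 = 221/81 ≈ 2.728 bits/symbol.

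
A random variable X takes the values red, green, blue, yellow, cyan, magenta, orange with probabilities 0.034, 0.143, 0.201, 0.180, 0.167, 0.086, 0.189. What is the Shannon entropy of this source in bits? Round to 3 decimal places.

H = −Σ pᵢ log₂ pᵢ.
−0.034·log₂(0.034) = 0.1659
−0.143·log₂(0.143) = 0.4012
−0.201·log₂(0.201) = 0.4653
−0.180·log₂(0.180) = 0.4453
−0.167·log₂(0.167) = 0.4312
−0.086·log₂(0.086) = 0.3044
−0.189·log₂(0.189) = 0.4543
Sum ≈ 2.6676 → 2.668 bits.

2.668 bits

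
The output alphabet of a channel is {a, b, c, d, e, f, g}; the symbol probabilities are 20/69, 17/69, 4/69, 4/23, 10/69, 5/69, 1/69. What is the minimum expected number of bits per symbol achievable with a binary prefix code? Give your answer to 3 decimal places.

2.507 bits/symbol

Repeatedly combine the two least-probable nodes; the expected code length is the sum of the merged weights.
merge 1/69 + 4/69 → 5/69
merge 5/69 + 5/69 → 10/69
merge 10/69 + 10/69 → 20/69
merge 4/23 + 17/69 → 29/69
merge 20/69 + 20/69 → 40/69
merge 29/69 + 40/69 → 1
L = 5/69 + 10/69 + 20/69 + 29/69 + 40/69 + 1 = 173/69 ≈ 2.507 bits/symbol.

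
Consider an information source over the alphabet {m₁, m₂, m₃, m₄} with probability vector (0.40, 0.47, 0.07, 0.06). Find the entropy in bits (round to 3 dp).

H = −Σ pᵢ log₂ pᵢ.
−0.40·log₂(0.40) = 0.5288
−0.47·log₂(0.47) = 0.5120
−0.07·log₂(0.07) = 0.2686
−0.06·log₂(0.06) = 0.2435
Sum ≈ 1.5528 → 1.553 bits.

1.553 bits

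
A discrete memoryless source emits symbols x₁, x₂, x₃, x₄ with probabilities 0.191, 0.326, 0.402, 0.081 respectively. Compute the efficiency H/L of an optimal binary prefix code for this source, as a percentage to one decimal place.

Entropy H = −Σ p log₂ p ≈ 1.8056 bits.
Huffman merges: 81/1000+191/1000→34/125; 34/125+163/500→299/500; 201/500+299/500→1. L = 187/100 ≈ 1.8700.
Efficiency = H/L = 1.8056/1.8700 = 96.6%.

96.6%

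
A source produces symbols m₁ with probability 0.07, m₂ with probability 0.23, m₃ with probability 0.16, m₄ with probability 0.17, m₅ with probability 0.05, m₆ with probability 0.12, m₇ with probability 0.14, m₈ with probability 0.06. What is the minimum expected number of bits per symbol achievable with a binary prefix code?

2.88 bits/symbol

Repeatedly combine the two least-probable nodes; the expected code length is the sum of the merged weights.
merge 1/20 + 3/50 → 11/100
merge 7/100 + 11/100 → 9/50
merge 3/25 + 7/50 → 13/50
merge 4/25 + 17/100 → 33/100
merge 9/50 + 23/100 → 41/100
merge 13/50 + 33/100 → 59/100
merge 41/100 + 59/100 → 1
L = 11/100 + 9/50 + 13/50 + 33/100 + 41/100 + 59/100 + 1 = 72/25 = 2.88 bits/symbol.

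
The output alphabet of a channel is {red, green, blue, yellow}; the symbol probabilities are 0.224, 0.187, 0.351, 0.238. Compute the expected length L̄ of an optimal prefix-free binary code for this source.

2 bits/symbol

Repeatedly combine the two least-probable nodes; the expected code length is the sum of the merged weights.
merge 187/1000 + 28/125 → 411/1000
merge 119/500 + 351/1000 → 589/1000
merge 411/1000 + 589/1000 → 1
L = 411/1000 + 589/1000 + 1 = 2 bits/symbol.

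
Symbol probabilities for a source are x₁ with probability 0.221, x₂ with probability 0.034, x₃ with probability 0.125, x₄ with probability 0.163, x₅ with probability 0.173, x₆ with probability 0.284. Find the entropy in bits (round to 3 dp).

H = −Σ pᵢ log₂ pᵢ.
−0.221·log₂(0.221) = 0.4813
−0.034·log₂(0.034) = 0.1659
−0.125·log₂(0.125) = 0.3750
−0.163·log₂(0.163) = 0.4266
−0.173·log₂(0.173) = 0.4379
−0.284·log₂(0.284) = 0.5158
Sum ≈ 2.4024 → 2.402 bits.

2.402 bits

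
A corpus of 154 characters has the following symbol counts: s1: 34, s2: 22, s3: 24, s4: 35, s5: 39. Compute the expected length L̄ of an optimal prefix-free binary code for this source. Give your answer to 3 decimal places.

2.299 bits/symbol

Probabilities are the counts divided by 154.
Repeatedly combine the two least-probable nodes; the expected code length is the sum of the merged weights.
merge 1/7 + 12/77 → 23/77
merge 17/77 + 5/22 → 69/154
merge 39/154 + 23/77 → 85/154
merge 69/154 + 85/154 → 1
L = 23/77 + 69/154 + 85/154 + 1 = 177/77 ≈ 2.299 bits/symbol.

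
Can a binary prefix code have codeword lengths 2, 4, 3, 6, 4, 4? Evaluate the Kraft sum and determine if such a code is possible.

With common denominator 2^6 = 64: Σ 2^(−ℓᵢ) = 16/64 + 4/64 + 8/64 + 1/64 + 4/64 + 4/64 = 37/64 = 0.578125.
Kraft's inequality requires Σ ≤ 1; here Σ = 0.578125 ≤ 1, so such a prefix code exists.

0.578125; yes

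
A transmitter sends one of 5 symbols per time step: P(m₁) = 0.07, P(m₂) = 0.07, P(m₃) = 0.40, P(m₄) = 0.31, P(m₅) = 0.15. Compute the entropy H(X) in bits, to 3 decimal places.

2.000 bits

H = −Σ pᵢ log₂ pᵢ.
−0.07·log₂(0.07) = 0.2686
−0.07·log₂(0.07) = 0.2686
−0.40·log₂(0.40) = 0.5288
−0.31·log₂(0.31) = 0.5238
−0.15·log₂(0.15) = 0.4105
Sum ≈ 2.0002 → 2.000 bits.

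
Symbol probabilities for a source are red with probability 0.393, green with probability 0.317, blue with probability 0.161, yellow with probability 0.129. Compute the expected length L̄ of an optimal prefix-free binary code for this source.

Repeatedly combine the two least-probable nodes; the expected code length is the sum of the merged weights.
merge 129/1000 + 161/1000 → 29/100
merge 29/100 + 317/1000 → 607/1000
merge 393/1000 + 607/1000 → 1
L = 29/100 + 607/1000 + 1 = 1897/1000 = 1.897 bits/symbol.

1.897 bits/symbol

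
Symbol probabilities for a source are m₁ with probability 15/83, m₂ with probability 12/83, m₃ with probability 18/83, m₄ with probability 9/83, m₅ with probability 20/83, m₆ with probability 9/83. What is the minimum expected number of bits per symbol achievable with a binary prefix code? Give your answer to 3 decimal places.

2.542 bits/symbol

Repeatedly combine the two least-probable nodes; the expected code length is the sum of the merged weights.
merge 9/83 + 9/83 → 18/83
merge 12/83 + 15/83 → 27/83
merge 18/83 + 18/83 → 36/83
merge 20/83 + 27/83 → 47/83
merge 36/83 + 47/83 → 1
L = 18/83 + 27/83 + 36/83 + 47/83 + 1 = 211/83 ≈ 2.542 bits/symbol.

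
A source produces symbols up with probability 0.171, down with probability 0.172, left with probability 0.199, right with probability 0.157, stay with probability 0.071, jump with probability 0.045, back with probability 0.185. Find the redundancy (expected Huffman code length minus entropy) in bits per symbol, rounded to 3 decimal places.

Entropy H = −Σ p log₂ p ≈ 2.6780 bits.
Huffman merges: 9/200+71/1000→29/250; 29/250+157/1000→273/1000; 171/1000+43/250→343/1000; 37/200+199/1000→48/125; 273/1000+343/1000→77/125; 48/125+77/125→1. L = 683/250 ≈ 2.7320.
L − H = 2.7320 − 2.6780 = 0.054 bits.

0.054 bits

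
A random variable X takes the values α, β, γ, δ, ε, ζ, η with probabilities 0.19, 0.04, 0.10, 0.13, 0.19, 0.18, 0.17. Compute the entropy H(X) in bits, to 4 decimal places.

H = −Σ pᵢ log₂ pᵢ.
−0.19·log₂(0.19) = 0.4552
−0.04·log₂(0.04) = 0.1858
−0.10·log₂(0.10) = 0.3322
−0.13·log₂(0.13) = 0.3826
−0.19·log₂(0.19) = 0.4552
−0.18·log₂(0.18) = 0.4453
−0.17·log₂(0.17) = 0.4346
Sum ≈ 2.6909 → 2.6909 bits.

2.6909 bits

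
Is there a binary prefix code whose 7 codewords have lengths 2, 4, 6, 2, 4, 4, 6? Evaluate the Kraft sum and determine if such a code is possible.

With common denominator 2^6 = 64: Σ 2^(−ℓᵢ) = 16/64 + 4/64 + 1/64 + 16/64 + 4/64 + 4/64 + 1/64 = 46/64 = 0.71875.
Kraft's inequality requires Σ ≤ 1; here Σ = 0.71875 ≤ 1, so such a prefix code exists.

0.71875; yes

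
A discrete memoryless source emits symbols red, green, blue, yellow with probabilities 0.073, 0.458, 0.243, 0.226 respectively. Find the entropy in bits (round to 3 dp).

1.772 bits

H = −Σ pᵢ log₂ pᵢ.
−0.073·log₂(0.073) = 0.2756
−0.458·log₂(0.458) = 0.5160
−0.243·log₂(0.243) = 0.4960
−0.226·log₂(0.226) = 0.4849
Sum ≈ 1.7725 → 1.772 bits.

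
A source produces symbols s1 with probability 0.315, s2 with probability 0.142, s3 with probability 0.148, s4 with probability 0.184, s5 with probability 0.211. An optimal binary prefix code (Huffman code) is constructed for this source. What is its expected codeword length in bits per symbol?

Repeatedly combine the two least-probable nodes; the expected code length is the sum of the merged weights.
merge 71/500 + 37/250 → 29/100
merge 23/125 + 211/1000 → 79/200
merge 29/100 + 63/200 → 121/200
merge 79/200 + 121/200 → 1
L = 29/100 + 79/200 + 121/200 + 1 = 229/100 = 2.29 bits/symbol.

2.29 bits/symbol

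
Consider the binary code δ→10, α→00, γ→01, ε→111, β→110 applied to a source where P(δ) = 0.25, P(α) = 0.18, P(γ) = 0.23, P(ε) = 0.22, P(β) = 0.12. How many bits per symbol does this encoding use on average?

L̄ = Σ pᵢ·ℓᵢ = 0.25·2 + 0.18·2 + 0.23·2 + 0.22·3 + 0.12·3 = 2.34 bits/symbol.

2.34 bits/symbol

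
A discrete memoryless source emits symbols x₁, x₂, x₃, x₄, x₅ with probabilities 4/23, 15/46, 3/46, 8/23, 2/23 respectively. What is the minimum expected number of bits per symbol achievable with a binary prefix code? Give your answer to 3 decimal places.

2.130 bits/symbol

Repeatedly combine the two least-probable nodes; the expected code length is the sum of the merged weights.
merge 3/46 + 2/23 → 7/46
merge 7/46 + 4/23 → 15/46
merge 15/46 + 15/46 → 15/23
merge 8/23 + 15/23 → 1
L = 7/46 + 15/46 + 15/23 + 1 = 49/23 ≈ 2.130 bits/symbol.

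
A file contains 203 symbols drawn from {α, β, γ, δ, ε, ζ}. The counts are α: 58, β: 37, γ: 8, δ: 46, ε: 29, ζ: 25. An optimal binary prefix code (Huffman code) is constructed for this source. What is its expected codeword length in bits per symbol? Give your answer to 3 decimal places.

2.468 bits/symbol

Probabilities are the counts divided by 203.
Repeatedly combine the two least-probable nodes; the expected code length is the sum of the merged weights.
merge 8/203 + 25/203 → 33/203
merge 1/7 + 33/203 → 62/203
merge 37/203 + 46/203 → 83/203
merge 2/7 + 62/203 → 120/203
merge 83/203 + 120/203 → 1
L = 33/203 + 62/203 + 83/203 + 120/203 + 1 = 501/203 ≈ 2.468 bits/symbol.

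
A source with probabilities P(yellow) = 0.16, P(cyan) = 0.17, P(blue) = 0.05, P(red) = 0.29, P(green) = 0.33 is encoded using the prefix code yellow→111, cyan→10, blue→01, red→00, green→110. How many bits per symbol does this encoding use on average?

2.49 bits/symbol

L̄ = Σ pᵢ·ℓᵢ = 0.16·3 + 0.17·2 + 0.05·2 + 0.29·2 + 0.33·3 = 2.49 bits/symbol.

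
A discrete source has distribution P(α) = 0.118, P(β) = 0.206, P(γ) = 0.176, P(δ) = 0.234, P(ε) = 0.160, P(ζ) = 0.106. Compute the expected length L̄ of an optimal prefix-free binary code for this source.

2.56 bits/symbol

Repeatedly combine the two least-probable nodes; the expected code length is the sum of the merged weights.
merge 53/500 + 59/500 → 28/125
merge 4/25 + 22/125 → 42/125
merge 103/500 + 28/125 → 43/100
merge 117/500 + 42/125 → 57/100
merge 43/100 + 57/100 → 1
L = 28/125 + 42/125 + 43/100 + 57/100 + 1 = 64/25 = 2.56 bits/symbol.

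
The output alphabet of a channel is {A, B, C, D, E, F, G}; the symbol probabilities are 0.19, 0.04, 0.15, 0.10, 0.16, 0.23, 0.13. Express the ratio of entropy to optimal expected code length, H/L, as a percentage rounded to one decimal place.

Entropy H = −Σ p log₂ p ≈ 2.6770 bits.
Huffman merges: 1/25+1/10→7/50; 13/100+7/50→27/100; 3/20+4/25→31/100; 19/100+23/100→21/50; 27/100+31/100→29/50; 21/50+29/50→1. L = 68/25 ≈ 2.7200.
Efficiency = H/L = 2.6770/2.7200 = 98.4%.

98.4%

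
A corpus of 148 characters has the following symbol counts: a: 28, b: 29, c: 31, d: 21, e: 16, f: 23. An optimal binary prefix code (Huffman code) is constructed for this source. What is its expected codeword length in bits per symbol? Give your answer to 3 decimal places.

2.595 bits/symbol

Probabilities are the counts divided by 148.
Repeatedly combine the two least-probable nodes; the expected code length is the sum of the merged weights.
merge 4/37 + 21/148 → 1/4
merge 23/148 + 7/37 → 51/148
merge 29/148 + 31/148 → 15/37
merge 1/4 + 51/148 → 22/37
merge 15/37 + 22/37 → 1
L = 1/4 + 51/148 + 15/37 + 22/37 + 1 = 96/37 ≈ 2.595 bits/symbol.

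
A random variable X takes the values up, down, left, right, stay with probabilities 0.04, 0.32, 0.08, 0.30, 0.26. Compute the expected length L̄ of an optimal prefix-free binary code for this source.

2.12 bits/symbol

Repeatedly combine the two least-probable nodes; the expected code length is the sum of the merged weights.
merge 1/25 + 2/25 → 3/25
merge 3/25 + 13/50 → 19/50
merge 3/10 + 8/25 → 31/50
merge 19/50 + 31/50 → 1
L = 3/25 + 19/50 + 31/50 + 1 = 53/25 = 2.12 bits/symbol.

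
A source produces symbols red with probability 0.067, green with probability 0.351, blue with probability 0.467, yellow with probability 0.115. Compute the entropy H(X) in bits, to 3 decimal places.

1.663 bits

H = −Σ pᵢ log₂ pᵢ.
−0.067·log₂(0.067) = 0.2613
−0.351·log₂(0.351) = 0.5302
−0.467·log₂(0.467) = 0.5130
−0.115·log₂(0.115) = 0.3588
Sum ≈ 1.6633 → 1.663 bits.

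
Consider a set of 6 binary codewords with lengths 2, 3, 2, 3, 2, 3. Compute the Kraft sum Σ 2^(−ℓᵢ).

1.125

With common denominator 2^3 = 8: Σ 2^(−ℓᵢ) = 2/8 + 1/8 + 2/8 + 1/8 + 2/8 + 1/8 = 9/8 = 1.125.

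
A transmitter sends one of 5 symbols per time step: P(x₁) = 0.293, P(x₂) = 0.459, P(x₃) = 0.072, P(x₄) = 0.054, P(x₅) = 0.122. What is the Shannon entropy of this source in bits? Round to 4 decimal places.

H = −Σ pᵢ log₂ pᵢ.
−0.293·log₂(0.293) = 0.5189
−0.459·log₂(0.459) = 0.5157
−0.072·log₂(0.072) = 0.2733
−0.054·log₂(0.054) = 0.2274
−0.122·log₂(0.122) = 0.3703
Sum ≈ 1.9055 → 1.9055 bits.

1.9055 bits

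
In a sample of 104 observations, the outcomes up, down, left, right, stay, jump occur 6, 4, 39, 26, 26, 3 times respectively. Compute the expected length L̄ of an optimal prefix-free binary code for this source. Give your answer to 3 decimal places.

2.192 bits/symbol

Probabilities are the counts divided by 104.
Repeatedly combine the two least-probable nodes; the expected code length is the sum of the merged weights.
merge 3/104 + 1/26 → 7/104
merge 3/52 + 7/104 → 1/8
merge 1/8 + 1/4 → 3/8
merge 1/4 + 3/8 → 5/8
merge 3/8 + 5/8 → 1
L = 7/104 + 1/8 + 3/8 + 5/8 + 1 = 57/26 ≈ 2.192 bits/symbol.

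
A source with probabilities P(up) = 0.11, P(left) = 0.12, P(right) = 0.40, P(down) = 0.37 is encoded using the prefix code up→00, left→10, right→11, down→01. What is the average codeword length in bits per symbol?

2 bits/symbol

L̄ = Σ pᵢ·ℓᵢ = 0.11·2 + 0.12·2 + 0.40·2 + 0.37·2 = 2 bits/symbol.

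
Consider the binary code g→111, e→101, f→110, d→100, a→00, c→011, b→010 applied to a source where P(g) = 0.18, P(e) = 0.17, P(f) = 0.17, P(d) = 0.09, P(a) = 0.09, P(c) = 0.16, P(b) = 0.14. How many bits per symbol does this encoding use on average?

2.91 bits/symbol

L̄ = Σ pᵢ·ℓᵢ = 0.18·3 + 0.17·3 + 0.17·3 + 0.09·3 + 0.09·2 + 0.16·3 + 0.14·3 = 2.91 bits/symbol.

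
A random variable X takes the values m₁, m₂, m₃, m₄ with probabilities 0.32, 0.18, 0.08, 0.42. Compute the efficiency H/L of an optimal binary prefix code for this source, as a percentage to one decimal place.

97.2%

Entropy H = −Σ p log₂ p ≈ 1.7885 bits.
Huffman merges: 2/25+9/50→13/50; 13/50+8/25→29/50; 21/50+29/50→1. L = 46/25 ≈ 1.8400.
Efficiency = H/L = 1.7885/1.8400 = 97.2%.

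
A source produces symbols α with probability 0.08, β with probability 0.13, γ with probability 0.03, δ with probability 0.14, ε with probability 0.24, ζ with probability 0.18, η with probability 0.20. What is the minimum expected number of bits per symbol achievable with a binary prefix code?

Repeatedly combine the two least-probable nodes; the expected code length is the sum of the merged weights.
merge 3/100 + 2/25 → 11/100
merge 11/100 + 13/100 → 6/25
merge 7/50 + 9/50 → 8/25
merge 1/5 + 6/25 → 11/25
merge 6/25 + 8/25 → 14/25
merge 11/25 + 14/25 → 1
L = 11/100 + 6/25 + 8/25 + 11/25 + 14/25 + 1 = 267/100 = 2.67 bits/symbol.

2.67 bits/symbol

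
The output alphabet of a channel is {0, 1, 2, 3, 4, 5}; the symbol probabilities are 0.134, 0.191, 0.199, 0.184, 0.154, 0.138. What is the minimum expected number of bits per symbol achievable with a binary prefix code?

2.61 bits/symbol

Repeatedly combine the two least-probable nodes; the expected code length is the sum of the merged weights.
merge 67/500 + 69/500 → 34/125
merge 77/500 + 23/125 → 169/500
merge 191/1000 + 199/1000 → 39/100
merge 34/125 + 169/500 → 61/100
merge 39/100 + 61/100 → 1
L = 34/125 + 169/500 + 39/100 + 61/100 + 1 = 261/100 = 2.61 bits/symbol.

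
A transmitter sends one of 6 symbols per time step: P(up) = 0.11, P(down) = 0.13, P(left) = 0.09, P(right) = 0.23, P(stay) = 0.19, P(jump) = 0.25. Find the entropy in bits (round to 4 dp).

2.4885 bits

H = −Σ pᵢ log₂ pᵢ.
−0.11·log₂(0.11) = 0.3503
−0.13·log₂(0.13) = 0.3826
−0.09·log₂(0.09) = 0.3127
−0.23·log₂(0.23) = 0.4877
−0.19·log₂(0.19) = 0.4552
−0.25·log₂(0.25) = 0.5000
Sum ≈ 2.4885 → 2.4885 bits.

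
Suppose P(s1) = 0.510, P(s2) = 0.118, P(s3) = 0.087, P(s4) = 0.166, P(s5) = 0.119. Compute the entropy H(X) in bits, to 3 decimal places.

1.961 bits

H = −Σ pᵢ log₂ pᵢ.
−0.510·log₂(0.510) = 0.4954
−0.118·log₂(0.118) = 0.3638
−0.087·log₂(0.087) = 0.3065
−0.166·log₂(0.166) = 0.4301
−0.119·log₂(0.119) = 0.3654
Sum ≈ 1.9612 → 1.961 bits.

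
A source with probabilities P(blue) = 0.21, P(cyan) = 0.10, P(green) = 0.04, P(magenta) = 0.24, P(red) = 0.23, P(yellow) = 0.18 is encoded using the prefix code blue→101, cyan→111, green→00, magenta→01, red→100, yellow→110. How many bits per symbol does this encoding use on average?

2.72 bits/symbol

L̄ = Σ pᵢ·ℓᵢ = 0.21·3 + 0.10·3 + 0.04·2 + 0.24·2 + 0.23·3 + 0.18·3 = 2.72 bits/symbol.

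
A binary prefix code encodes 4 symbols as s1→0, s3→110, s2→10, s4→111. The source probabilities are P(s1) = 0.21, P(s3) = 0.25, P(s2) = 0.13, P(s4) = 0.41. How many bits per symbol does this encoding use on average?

L̄ = Σ pᵢ·ℓᵢ = 0.21·1 + 0.25·3 + 0.13·2 + 0.41·3 = 2.45 bits/symbol.

2.45 bits/symbol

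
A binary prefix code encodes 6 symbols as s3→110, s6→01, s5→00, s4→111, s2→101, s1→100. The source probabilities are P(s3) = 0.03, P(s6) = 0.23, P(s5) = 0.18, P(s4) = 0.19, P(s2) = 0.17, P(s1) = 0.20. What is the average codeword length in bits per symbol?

L̄ = Σ pᵢ·ℓᵢ = 0.03·3 + 0.23·2 + 0.18·2 + 0.19·3 + 0.17·3 + 0.20·3 = 2.59 bits/symbol.

2.59 bits/symbol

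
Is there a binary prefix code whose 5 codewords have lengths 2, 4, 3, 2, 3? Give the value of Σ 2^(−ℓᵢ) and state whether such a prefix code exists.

0.8125; yes

With common denominator 2^4 = 16: Σ 2^(−ℓᵢ) = 4/16 + 1/16 + 2/16 + 4/16 + 2/16 = 13/16 = 0.8125.
Kraft's inequality requires Σ ≤ 1; here Σ = 0.8125 ≤ 1, so such a prefix code exists.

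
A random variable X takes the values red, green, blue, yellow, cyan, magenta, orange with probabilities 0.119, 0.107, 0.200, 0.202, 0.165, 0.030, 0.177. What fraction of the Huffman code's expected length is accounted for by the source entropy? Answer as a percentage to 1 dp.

Entropy H = −Σ p log₂ p ≈ 2.6638 bits.
Huffman merges: 3/100+107/1000→137/1000; 119/1000+137/1000→32/125; 33/200+177/1000→171/500; 1/5+101/500→201/500; 32/125+171/500→299/500; 201/500+299/500→1. L = 547/200 ≈ 2.7350.
Efficiency = H/L = 2.6638/2.7350 = 97.4%.

97.4%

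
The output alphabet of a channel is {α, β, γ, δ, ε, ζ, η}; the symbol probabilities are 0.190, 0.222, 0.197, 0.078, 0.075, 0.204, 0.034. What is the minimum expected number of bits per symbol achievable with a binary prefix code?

2.673 bits/symbol

Repeatedly combine the two least-probable nodes; the expected code length is the sum of the merged weights.
merge 17/500 + 3/40 → 109/1000
merge 39/500 + 109/1000 → 187/1000
merge 187/1000 + 19/100 → 377/1000
merge 197/1000 + 51/250 → 401/1000
merge 111/500 + 377/1000 → 599/1000
merge 401/1000 + 599/1000 → 1
L = 109/1000 + 187/1000 + 377/1000 + 401/1000 + 599/1000 + 1 = 2673/1000 = 2.673 bits/symbol.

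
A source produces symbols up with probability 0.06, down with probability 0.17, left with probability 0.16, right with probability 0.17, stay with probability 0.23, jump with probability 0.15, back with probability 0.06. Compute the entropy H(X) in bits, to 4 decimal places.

H = −Σ pᵢ log₂ pᵢ.
−0.06·log₂(0.06) = 0.2435
−0.17·log₂(0.17) = 0.4346
−0.16·log₂(0.16) = 0.4230
−0.17·log₂(0.17) = 0.4346
−0.23·log₂(0.23) = 0.4877
−0.15·log₂(0.15) = 0.4105
−0.06·log₂(0.06) = 0.2435
Sum ≈ 2.6775 → 2.6775 bits.

2.6775 bits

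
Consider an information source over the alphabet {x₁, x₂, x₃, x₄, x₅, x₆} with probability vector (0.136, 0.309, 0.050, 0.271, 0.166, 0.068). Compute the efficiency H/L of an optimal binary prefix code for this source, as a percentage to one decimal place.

98.5%

Entropy H = −Σ p log₂ p ≈ 2.3353 bits.
Huffman merges: 1/20+17/250→59/500; 59/500+17/125→127/500; 83/500+127/500→21/50; 271/1000+309/1000→29/50; 21/50+29/50→1. L = 593/250 ≈ 2.3720.
Efficiency = H/L = 2.3353/2.3720 = 98.5%.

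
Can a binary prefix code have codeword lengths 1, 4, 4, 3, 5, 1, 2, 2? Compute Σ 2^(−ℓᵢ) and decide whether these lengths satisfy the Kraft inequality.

With common denominator 2^5 = 32: Σ 2^(−ℓᵢ) = 16/32 + 2/32 + 2/32 + 4/32 + 1/32 + 16/32 + 8/32 + 8/32 = 57/32 = 1.78125.
Kraft's inequality requires Σ ≤ 1; here Σ = 1.78125 > 1, so no such prefix code exists.

1.78125; no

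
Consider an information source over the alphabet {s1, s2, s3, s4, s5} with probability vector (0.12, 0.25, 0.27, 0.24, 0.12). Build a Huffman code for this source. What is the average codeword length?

2.24 bits/symbol

Repeatedly combine the two least-probable nodes; the expected code length is the sum of the merged weights.
merge 3/25 + 3/25 → 6/25
merge 6/25 + 6/25 → 12/25
merge 1/4 + 27/100 → 13/25
merge 12/25 + 13/25 → 1
L = 6/25 + 12/25 + 13/25 + 1 = 56/25 = 2.24 bits/symbol.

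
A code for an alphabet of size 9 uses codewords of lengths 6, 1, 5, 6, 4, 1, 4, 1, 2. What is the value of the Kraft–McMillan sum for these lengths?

With common denominator 2^6 = 64: Σ 2^(−ℓᵢ) = 1/64 + 32/64 + 2/64 + 1/64 + 4/64 + 32/64 + 4/64 + 32/64 + 16/64 = 124/64 = 1.9375.

1.9375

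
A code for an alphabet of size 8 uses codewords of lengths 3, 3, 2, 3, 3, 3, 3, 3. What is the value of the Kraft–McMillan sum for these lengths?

1.125

With common denominator 2^3 = 8: Σ 2^(−ℓᵢ) = 1/8 + 1/8 + 2/8 + 1/8 + 1/8 + 1/8 + 1/8 + 1/8 = 9/8 = 1.125.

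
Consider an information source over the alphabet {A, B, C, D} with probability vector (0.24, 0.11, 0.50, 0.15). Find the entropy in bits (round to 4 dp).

H = −Σ pᵢ log₂ pᵢ.
−0.24·log₂(0.24) = 0.4941
−0.11·log₂(0.11) = 0.3503
−0.50·log₂(0.50) = 0.5000
−0.15·log₂(0.15) = 0.4105
Sum ≈ 1.7550 → 1.7550 bits.

1.7550 bits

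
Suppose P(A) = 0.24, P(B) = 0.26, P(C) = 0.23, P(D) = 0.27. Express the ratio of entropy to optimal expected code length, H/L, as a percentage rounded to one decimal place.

99.9%

Entropy H = −Σ p log₂ p ≈ 1.9971 bits.
Huffman merges: 23/100+6/25→47/100; 13/50+27/100→53/100; 47/100+53/100→1. L = 2 ≈ 2.0000.
Efficiency = H/L = 1.9971/2.0000 = 99.9%.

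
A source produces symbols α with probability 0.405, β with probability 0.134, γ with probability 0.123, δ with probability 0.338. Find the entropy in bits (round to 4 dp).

1.8175 bits

H = −Σ pᵢ log₂ pᵢ.
−0.405·log₂(0.405) = 0.5281
−0.134·log₂(0.134) = 0.3886
−0.123·log₂(0.123) = 0.3719
−0.338·log₂(0.338) = 0.5289
Sum ≈ 1.8175 → 1.8175 bits.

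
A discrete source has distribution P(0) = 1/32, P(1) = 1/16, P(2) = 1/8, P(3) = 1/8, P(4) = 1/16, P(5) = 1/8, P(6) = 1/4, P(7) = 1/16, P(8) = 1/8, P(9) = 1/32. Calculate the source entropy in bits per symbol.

Each probability is a power of 1/2, so log₂(1/p) is an integer.
H = Σ p·log₂(1/p) = 1/32·5 + 1/16·4 + 1/8·3 + 1/8·3 + 1/16·4 + 1/8·3 + 1/4·2 + 1/16·4 + 1/8·3 + 1/32·5 = 3.0625 bits.

3.0625 bits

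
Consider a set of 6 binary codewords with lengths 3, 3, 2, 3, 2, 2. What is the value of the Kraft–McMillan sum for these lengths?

1.125

With common denominator 2^3 = 8: Σ 2^(−ℓᵢ) = 1/8 + 1/8 + 2/8 + 1/8 + 2/8 + 2/8 = 9/8 = 1.125.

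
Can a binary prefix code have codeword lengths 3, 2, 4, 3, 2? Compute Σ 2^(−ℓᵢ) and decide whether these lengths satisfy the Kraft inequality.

With common denominator 2^4 = 16: Σ 2^(−ℓᵢ) = 2/16 + 4/16 + 1/16 + 2/16 + 4/16 = 13/16 = 0.8125.
Kraft's inequality requires Σ ≤ 1; here Σ = 0.8125 ≤ 1, so such a prefix code exists.

0.8125; yes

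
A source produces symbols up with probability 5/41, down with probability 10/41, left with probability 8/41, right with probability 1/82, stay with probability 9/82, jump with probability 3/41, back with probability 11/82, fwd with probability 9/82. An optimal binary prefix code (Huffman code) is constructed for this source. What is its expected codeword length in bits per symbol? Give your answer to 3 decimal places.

Repeatedly combine the two least-probable nodes; the expected code length is the sum of the merged weights.
merge 1/82 + 3/41 → 7/82
merge 7/82 + 9/82 → 8/41
merge 9/82 + 5/41 → 19/82
merge 11/82 + 8/41 → 27/82
merge 8/41 + 19/82 → 35/82
merge 10/41 + 27/82 → 47/82
merge 35/82 + 47/82 → 1
L = 7/82 + 8/41 + 19/82 + 27/82 + 35/82 + 47/82 + 1 = 233/82 ≈ 2.841 bits/symbol.

2.841 bits/symbol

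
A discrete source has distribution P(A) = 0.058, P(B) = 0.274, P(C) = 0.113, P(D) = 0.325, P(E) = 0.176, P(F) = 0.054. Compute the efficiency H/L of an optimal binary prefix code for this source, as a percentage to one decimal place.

Entropy H = −Σ p log₂ p ≈ 2.3010 bits.
Huffman merges: 27/500+29/500→14/125; 14/125+113/1000→9/40; 22/125+9/40→401/1000; 137/500+13/40→599/1000; 401/1000+599/1000→1. L = 2337/1000 ≈ 2.3370.
Efficiency = H/L = 2.3010/2.3370 = 98.5%.

98.5%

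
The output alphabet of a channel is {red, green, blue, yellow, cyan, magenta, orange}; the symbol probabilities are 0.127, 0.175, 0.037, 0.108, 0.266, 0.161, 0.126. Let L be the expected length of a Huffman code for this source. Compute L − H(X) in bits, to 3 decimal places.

0.054 bits

Entropy H = −Σ p log₂ p ≈ 2.6499 bits.
Huffman merges: 37/1000+27/250→29/200; 63/500+127/1000→253/1000; 29/200+161/1000→153/500; 7/40+253/1000→107/250; 133/500+153/500→143/250; 107/250+143/250→1. L = 338/125 ≈ 2.7040.
L − H = 2.7040 − 2.6499 = 0.054 bits.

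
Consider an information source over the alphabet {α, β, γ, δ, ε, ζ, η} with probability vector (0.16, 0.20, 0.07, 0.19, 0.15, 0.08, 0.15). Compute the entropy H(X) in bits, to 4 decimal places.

H = −Σ pᵢ log₂ pᵢ.
−0.16·log₂(0.16) = 0.4230
−0.20·log₂(0.20) = 0.4644
−0.07·log₂(0.07) = 0.2686
−0.19·log₂(0.19) = 0.4552
−0.15·log₂(0.15) = 0.4105
−0.08·log₂(0.08) = 0.2915
−0.15·log₂(0.15) = 0.4105
Sum ≈ 2.7238 → 2.7238 bits.

2.7238 bits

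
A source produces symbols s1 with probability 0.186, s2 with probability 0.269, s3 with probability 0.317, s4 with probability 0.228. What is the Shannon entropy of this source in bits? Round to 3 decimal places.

H = −Σ pᵢ log₂ pᵢ.
−0.186·log₂(0.186) = 0.4514
−0.269·log₂(0.269) = 0.5096
−0.317·log₂(0.317) = 0.5254
−0.228·log₂(0.228) = 0.4863
Sum ≈ 1.9726 → 1.973 bits.

1.973 bits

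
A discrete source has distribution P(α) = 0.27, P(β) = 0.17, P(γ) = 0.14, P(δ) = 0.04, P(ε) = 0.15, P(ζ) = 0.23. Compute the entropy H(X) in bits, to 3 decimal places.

H = −Σ pᵢ log₂ pᵢ.
−0.27·log₂(0.27) = 0.5100
−0.17·log₂(0.17) = 0.4346
−0.14·log₂(0.14) = 0.3971
−0.04·log₂(0.04) = 0.1858
−0.15·log₂(0.15) = 0.4105
−0.23·log₂(0.23) = 0.4877
Sum ≈ 2.4257 → 2.426 bits.

2.426 bits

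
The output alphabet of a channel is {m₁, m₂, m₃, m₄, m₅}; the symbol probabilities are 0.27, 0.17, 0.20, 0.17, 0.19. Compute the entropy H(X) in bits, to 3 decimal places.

H = −Σ pᵢ log₂ pᵢ.
−0.27·log₂(0.27) = 0.5100
−0.17·log₂(0.17) = 0.4346
−0.20·log₂(0.20) = 0.4644
−0.17·log₂(0.17) = 0.4346
−0.19·log₂(0.19) = 0.4552
Sum ≈ 2.2988 → 2.299 bits.

2.299 bits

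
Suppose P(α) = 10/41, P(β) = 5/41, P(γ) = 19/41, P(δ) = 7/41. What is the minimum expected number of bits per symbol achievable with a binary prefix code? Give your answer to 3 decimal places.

1.829 bits/symbol

Repeatedly combine the two least-probable nodes; the expected code length is the sum of the merged weights.
merge 5/41 + 7/41 → 12/41
merge 10/41 + 12/41 → 22/41
merge 19/41 + 22/41 → 1
L = 12/41 + 22/41 + 1 = 75/41 ≈ 1.829 bits/symbol.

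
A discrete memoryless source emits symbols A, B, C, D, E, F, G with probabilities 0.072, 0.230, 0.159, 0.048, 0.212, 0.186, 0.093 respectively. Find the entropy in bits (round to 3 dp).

2.638 bits

H = −Σ pᵢ log₂ pᵢ.
−0.072·log₂(0.072) = 0.2733
−0.230·log₂(0.230) = 0.4877
−0.159·log₂(0.159) = 0.4218
−0.048·log₂(0.048) = 0.2103
−0.212·log₂(0.212) = 0.4744
−0.186·log₂(0.186) = 0.4514
−0.093·log₂(0.093) = 0.3187
Sum ≈ 2.6375 → 2.638 bits.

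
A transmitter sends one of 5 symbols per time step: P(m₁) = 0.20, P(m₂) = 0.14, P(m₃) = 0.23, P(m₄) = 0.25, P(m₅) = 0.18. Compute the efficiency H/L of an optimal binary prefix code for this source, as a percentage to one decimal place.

Entropy H = −Σ p log₂ p ≈ 2.2945 bits.
Huffman merges: 7/50+9/50→8/25; 1/5+23/100→43/100; 1/4+8/25→57/100; 43/100+57/100→1. L = 58/25 ≈ 2.3200.
Efficiency = H/L = 2.2945/2.3200 = 98.9%.

98.9%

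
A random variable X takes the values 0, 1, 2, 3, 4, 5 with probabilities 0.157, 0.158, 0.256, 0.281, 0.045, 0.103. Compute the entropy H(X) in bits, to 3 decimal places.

2.397 bits

H = −Σ pᵢ log₂ pᵢ.
−0.157·log₂(0.157) = 0.4194
−0.158·log₂(0.158) = 0.4206
−0.256·log₂(0.256) = 0.5032
−0.281·log₂(0.281) = 0.5146
−0.045·log₂(0.045) = 0.2013
−0.103·log₂(0.103) = 0.3378
Sum ≈ 2.3969 → 2.397 bits.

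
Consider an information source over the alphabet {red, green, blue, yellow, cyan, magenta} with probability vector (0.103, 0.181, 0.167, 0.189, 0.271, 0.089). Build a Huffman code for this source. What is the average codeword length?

2.54 bits/symbol

Repeatedly combine the two least-probable nodes; the expected code length is the sum of the merged weights.
merge 89/1000 + 103/1000 → 24/125
merge 167/1000 + 181/1000 → 87/250
merge 189/1000 + 24/125 → 381/1000
merge 271/1000 + 87/250 → 619/1000
merge 381/1000 + 619/1000 → 1
L = 24/125 + 87/250 + 381/1000 + 619/1000 + 1 = 127/50 = 2.54 bits/symbol.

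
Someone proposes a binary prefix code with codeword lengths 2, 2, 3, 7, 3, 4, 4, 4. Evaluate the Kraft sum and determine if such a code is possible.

With common denominator 2^7 = 128: Σ 2^(−ℓᵢ) = 32/128 + 32/128 + 16/128 + 1/128 + 16/128 + 8/128 + 8/128 + 8/128 = 121/128 = 0.9453125.
Kraft's inequality requires Σ ≤ 1; here Σ = 0.9453125 ≤ 1, so such a prefix code exists.

0.9453125; yes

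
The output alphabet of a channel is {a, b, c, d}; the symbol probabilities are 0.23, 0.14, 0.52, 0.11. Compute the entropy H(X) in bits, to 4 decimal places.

H = −Σ pᵢ log₂ pᵢ.
−0.23·log₂(0.23) = 0.4877
−0.14·log₂(0.14) = 0.3971
−0.52·log₂(0.52) = 0.4906
−0.11·log₂(0.11) = 0.3503
Sum ≈ 1.7256 → 1.7256 bits.

1.7256 bits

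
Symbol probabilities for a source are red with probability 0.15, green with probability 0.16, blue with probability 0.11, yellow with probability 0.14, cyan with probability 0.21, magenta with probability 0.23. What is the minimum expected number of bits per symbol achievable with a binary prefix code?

Repeatedly combine the two least-probable nodes; the expected code length is the sum of the merged weights.
merge 11/100 + 7/50 → 1/4
merge 3/20 + 4/25 → 31/100
merge 21/100 + 23/100 → 11/25
merge 1/4 + 31/100 → 14/25
merge 11/25 + 14/25 → 1
L = 1/4 + 31/100 + 11/25 + 14/25 + 1 = 64/25 = 2.56 bits/symbol.

2.56 bits/symbol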